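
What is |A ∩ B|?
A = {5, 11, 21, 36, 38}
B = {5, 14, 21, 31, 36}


Set A = {5, 11, 21, 36, 38}
Set B = {5, 14, 21, 31, 36}
A ∩ B = {5, 21, 36}
|A ∩ B| = 3

3


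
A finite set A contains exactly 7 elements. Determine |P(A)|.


The set has 7 elements.
The power set contains all possible subsets.
|P(A)| = 2^|A| = 2^7 = 128

128


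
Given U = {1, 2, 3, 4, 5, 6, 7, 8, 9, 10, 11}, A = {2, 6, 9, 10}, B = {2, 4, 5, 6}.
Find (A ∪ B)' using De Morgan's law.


U = {1, 2, 3, 4, 5, 6, 7, 8, 9, 10, 11}
A = {2, 6, 9, 10}, B = {2, 4, 5, 6}
A ∪ B = {2, 4, 5, 6, 9, 10}
(A ∪ B)' = U \ (A ∪ B) = {1, 3, 7, 8, 11}
Verification via A' ∩ B': A' = {1, 3, 4, 5, 7, 8, 11}, B' = {1, 3, 7, 8, 9, 10, 11}
A' ∩ B' = {1, 3, 7, 8, 11} ✓

{1, 3, 7, 8, 11}


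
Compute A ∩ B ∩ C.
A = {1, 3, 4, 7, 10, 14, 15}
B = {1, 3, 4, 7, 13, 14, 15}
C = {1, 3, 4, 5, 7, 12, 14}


Set A = {1, 3, 4, 7, 10, 14, 15}
Set B = {1, 3, 4, 7, 13, 14, 15}
Set C = {1, 3, 4, 5, 7, 12, 14}
First, A ∩ B = {1, 3, 4, 7, 14, 15}
Then, (A ∩ B) ∩ C = {1, 3, 4, 7, 14}

{1, 3, 4, 7, 14}


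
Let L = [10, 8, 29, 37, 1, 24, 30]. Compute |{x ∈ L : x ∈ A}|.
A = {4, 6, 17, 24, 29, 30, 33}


Set A = {4, 6, 17, 24, 29, 30, 33}
Candidates: [10, 8, 29, 37, 1, 24, 30]
Check each candidate:
10 ∉ A, 8 ∉ A, 29 ∈ A, 37 ∉ A, 1 ∉ A, 24 ∈ A, 30 ∈ A
Count of candidates in A: 3

3


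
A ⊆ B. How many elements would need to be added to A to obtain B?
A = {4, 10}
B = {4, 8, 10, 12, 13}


Set A = {4, 10}, |A| = 2
Set B = {4, 8, 10, 12, 13}, |B| = 5
Since A ⊆ B: B \ A = {8, 12, 13}
|B| - |A| = 5 - 2 = 3

3


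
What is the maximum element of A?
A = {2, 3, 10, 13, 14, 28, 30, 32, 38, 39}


Set A = {2, 3, 10, 13, 14, 28, 30, 32, 38, 39}
Elements in ascending order: 2, 3, 10, 13, 14, 28, 30, 32, 38, 39
The largest element is 39.

39


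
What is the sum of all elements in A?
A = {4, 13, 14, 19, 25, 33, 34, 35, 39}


Set A = {4, 13, 14, 19, 25, 33, 34, 35, 39}
Sum = 4 + 13 + 14 + 19 + 25 + 33 + 34 + 35 + 39 = 216

216


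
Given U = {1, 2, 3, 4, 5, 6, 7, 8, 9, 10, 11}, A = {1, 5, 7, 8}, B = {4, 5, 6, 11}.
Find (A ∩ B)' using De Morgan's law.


U = {1, 2, 3, 4, 5, 6, 7, 8, 9, 10, 11}
A = {1, 5, 7, 8}, B = {4, 5, 6, 11}
A ∩ B = {5}
(A ∩ B)' = U \ (A ∩ B) = {1, 2, 3, 4, 6, 7, 8, 9, 10, 11}
Verification via A' ∪ B': A' = {2, 3, 4, 6, 9, 10, 11}, B' = {1, 2, 3, 7, 8, 9, 10}
A' ∪ B' = {1, 2, 3, 4, 6, 7, 8, 9, 10, 11} ✓

{1, 2, 3, 4, 6, 7, 8, 9, 10, 11}


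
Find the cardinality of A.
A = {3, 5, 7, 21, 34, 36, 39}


Set A = {3, 5, 7, 21, 34, 36, 39}
Listing elements: 3, 5, 7, 21, 34, 36, 39
Counting: 7 elements
|A| = 7

7


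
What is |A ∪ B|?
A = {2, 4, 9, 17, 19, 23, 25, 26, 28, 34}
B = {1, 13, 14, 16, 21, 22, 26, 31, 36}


Set A = {2, 4, 9, 17, 19, 23, 25, 26, 28, 34}, |A| = 10
Set B = {1, 13, 14, 16, 21, 22, 26, 31, 36}, |B| = 9
A ∩ B = {26}, |A ∩ B| = 1
|A ∪ B| = |A| + |B| - |A ∩ B| = 10 + 9 - 1 = 18

18


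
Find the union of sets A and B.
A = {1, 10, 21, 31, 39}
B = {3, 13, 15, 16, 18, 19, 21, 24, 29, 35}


Set A = {1, 10, 21, 31, 39}
Set B = {3, 13, 15, 16, 18, 19, 21, 24, 29, 35}
A ∪ B includes all elements in either set.
Elements from A: {1, 10, 21, 31, 39}
Elements from B not already included: {3, 13, 15, 16, 18, 19, 24, 29, 35}
A ∪ B = {1, 3, 10, 13, 15, 16, 18, 19, 21, 24, 29, 31, 35, 39}

{1, 3, 10, 13, 15, 16, 18, 19, 21, 24, 29, 31, 35, 39}


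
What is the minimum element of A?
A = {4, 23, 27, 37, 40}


Set A = {4, 23, 27, 37, 40}
Elements in ascending order: 4, 23, 27, 37, 40
The smallest element is 4.

4


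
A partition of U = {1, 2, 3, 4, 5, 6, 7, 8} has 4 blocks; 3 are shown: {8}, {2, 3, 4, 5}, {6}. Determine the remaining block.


U = {1, 2, 3, 4, 5, 6, 7, 8}
Shown blocks: {8}, {2, 3, 4, 5}, {6}
A partition's blocks are pairwise disjoint and cover U, so the missing block = U \ (union of shown blocks).
Union of shown blocks: {2, 3, 4, 5, 6, 8}
Missing block = U \ (union) = {1, 7}

{1, 7}


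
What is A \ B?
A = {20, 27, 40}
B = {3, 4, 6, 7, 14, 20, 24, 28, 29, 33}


Set A = {20, 27, 40}
Set B = {3, 4, 6, 7, 14, 20, 24, 28, 29, 33}
A \ B includes elements in A that are not in B.
Check each element of A:
20 (in B, remove), 27 (not in B, keep), 40 (not in B, keep)
A \ B = {27, 40}

{27, 40}


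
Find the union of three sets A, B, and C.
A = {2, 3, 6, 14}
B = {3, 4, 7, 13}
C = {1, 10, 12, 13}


Set A = {2, 3, 6, 14}
Set B = {3, 4, 7, 13}
Set C = {1, 10, 12, 13}
First, A ∪ B = {2, 3, 4, 6, 7, 13, 14}
Then, (A ∪ B) ∪ C = {1, 2, 3, 4, 6, 7, 10, 12, 13, 14}

{1, 2, 3, 4, 6, 7, 10, 12, 13, 14}


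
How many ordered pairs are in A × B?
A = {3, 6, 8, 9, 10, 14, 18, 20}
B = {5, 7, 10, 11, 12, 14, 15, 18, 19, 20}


Set A = {3, 6, 8, 9, 10, 14, 18, 20} has 8 elements.
Set B = {5, 7, 10, 11, 12, 14, 15, 18, 19, 20} has 10 elements.
|A × B| = |A| × |B| = 8 × 10 = 80

80


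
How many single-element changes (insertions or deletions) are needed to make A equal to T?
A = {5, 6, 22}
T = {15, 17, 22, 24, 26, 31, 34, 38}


Set A = {5, 6, 22}
Set T = {15, 17, 22, 24, 26, 31, 34, 38}
Elements to remove from A (in A, not in T): {5, 6} → 2 removals
Elements to add to A (in T, not in A): {15, 17, 24, 26, 31, 34, 38} → 7 additions
Total edits = 2 + 7 = 9

9


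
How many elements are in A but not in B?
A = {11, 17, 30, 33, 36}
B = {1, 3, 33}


Set A = {11, 17, 30, 33, 36}
Set B = {1, 3, 33}
A \ B = {11, 17, 30, 36}
|A \ B| = 4

4


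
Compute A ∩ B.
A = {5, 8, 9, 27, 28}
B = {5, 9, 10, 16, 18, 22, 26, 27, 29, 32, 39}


Set A = {5, 8, 9, 27, 28}
Set B = {5, 9, 10, 16, 18, 22, 26, 27, 29, 32, 39}
A ∩ B includes only elements in both sets.
Check each element of A against B:
5 ✓, 8 ✗, 9 ✓, 27 ✓, 28 ✗
A ∩ B = {5, 9, 27}

{5, 9, 27}


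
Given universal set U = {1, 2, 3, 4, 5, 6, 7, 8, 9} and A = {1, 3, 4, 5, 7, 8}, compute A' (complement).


Universal set U = {1, 2, 3, 4, 5, 6, 7, 8, 9}
Set A = {1, 3, 4, 5, 7, 8}
A' = U \ A = elements in U but not in A
Checking each element of U:
1 (in A, exclude), 2 (not in A, include), 3 (in A, exclude), 4 (in A, exclude), 5 (in A, exclude), 6 (not in A, include), 7 (in A, exclude), 8 (in A, exclude), 9 (not in A, include)
A' = {2, 6, 9}

{2, 6, 9}


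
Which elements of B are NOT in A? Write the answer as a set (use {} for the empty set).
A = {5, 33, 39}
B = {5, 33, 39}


Set A = {5, 33, 39}
Set B = {5, 33, 39}
Check each element of B against A:
5 ∈ A, 33 ∈ A, 39 ∈ A
Elements of B not in A: {}

{}


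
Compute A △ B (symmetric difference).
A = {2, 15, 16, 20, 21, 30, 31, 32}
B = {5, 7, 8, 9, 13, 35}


Set A = {2, 15, 16, 20, 21, 30, 31, 32}
Set B = {5, 7, 8, 9, 13, 35}
A △ B = (A \ B) ∪ (B \ A)
Elements in A but not B: {2, 15, 16, 20, 21, 30, 31, 32}
Elements in B but not A: {5, 7, 8, 9, 13, 35}
A △ B = {2, 5, 7, 8, 9, 13, 15, 16, 20, 21, 30, 31, 32, 35}

{2, 5, 7, 8, 9, 13, 15, 16, 20, 21, 30, 31, 32, 35}


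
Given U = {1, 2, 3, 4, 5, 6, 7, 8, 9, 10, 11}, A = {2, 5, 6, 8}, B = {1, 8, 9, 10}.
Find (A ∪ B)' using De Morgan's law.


U = {1, 2, 3, 4, 5, 6, 7, 8, 9, 10, 11}
A = {2, 5, 6, 8}, B = {1, 8, 9, 10}
A ∪ B = {1, 2, 5, 6, 8, 9, 10}
(A ∪ B)' = U \ (A ∪ B) = {3, 4, 7, 11}
Verification via A' ∩ B': A' = {1, 3, 4, 7, 9, 10, 11}, B' = {2, 3, 4, 5, 6, 7, 11}
A' ∩ B' = {3, 4, 7, 11} ✓

{3, 4, 7, 11}


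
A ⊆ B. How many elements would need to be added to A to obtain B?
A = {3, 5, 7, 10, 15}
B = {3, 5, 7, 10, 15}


Set A = {3, 5, 7, 10, 15}, |A| = 5
Set B = {3, 5, 7, 10, 15}, |B| = 5
Since A ⊆ B: B \ A = {}
|B| - |A| = 5 - 5 = 0

0


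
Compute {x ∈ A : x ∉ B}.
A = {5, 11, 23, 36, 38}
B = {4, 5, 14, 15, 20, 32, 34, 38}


Set A = {5, 11, 23, 36, 38}
Set B = {4, 5, 14, 15, 20, 32, 34, 38}
Check each element of A against B:
5 ∈ B, 11 ∉ B (include), 23 ∉ B (include), 36 ∉ B (include), 38 ∈ B
Elements of A not in B: {11, 23, 36}

{11, 23, 36}


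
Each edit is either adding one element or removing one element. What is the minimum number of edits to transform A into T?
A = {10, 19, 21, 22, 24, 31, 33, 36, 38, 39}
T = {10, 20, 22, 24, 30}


Set A = {10, 19, 21, 22, 24, 31, 33, 36, 38, 39}
Set T = {10, 20, 22, 24, 30}
Elements to remove from A (in A, not in T): {19, 21, 31, 33, 36, 38, 39} → 7 removals
Elements to add to A (in T, not in A): {20, 30} → 2 additions
Total edits = 7 + 2 = 9

9


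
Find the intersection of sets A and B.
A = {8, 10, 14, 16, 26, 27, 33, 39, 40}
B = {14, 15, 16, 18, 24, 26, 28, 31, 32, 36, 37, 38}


Set A = {8, 10, 14, 16, 26, 27, 33, 39, 40}
Set B = {14, 15, 16, 18, 24, 26, 28, 31, 32, 36, 37, 38}
A ∩ B includes only elements in both sets.
Check each element of A against B:
8 ✗, 10 ✗, 14 ✓, 16 ✓, 26 ✓, 27 ✗, 33 ✗, 39 ✗, 40 ✗
A ∩ B = {14, 16, 26}

{14, 16, 26}


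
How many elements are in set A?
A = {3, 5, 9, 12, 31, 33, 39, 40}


Set A = {3, 5, 9, 12, 31, 33, 39, 40}
Listing elements: 3, 5, 9, 12, 31, 33, 39, 40
Counting: 8 elements
|A| = 8

8


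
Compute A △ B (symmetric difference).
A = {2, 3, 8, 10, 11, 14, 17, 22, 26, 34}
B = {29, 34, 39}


Set A = {2, 3, 8, 10, 11, 14, 17, 22, 26, 34}
Set B = {29, 34, 39}
A △ B = (A \ B) ∪ (B \ A)
Elements in A but not B: {2, 3, 8, 10, 11, 14, 17, 22, 26}
Elements in B but not A: {29, 39}
A △ B = {2, 3, 8, 10, 11, 14, 17, 22, 26, 29, 39}

{2, 3, 8, 10, 11, 14, 17, 22, 26, 29, 39}


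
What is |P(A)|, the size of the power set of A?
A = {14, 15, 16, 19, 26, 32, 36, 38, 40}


Set A = {14, 15, 16, 19, 26, 32, 36, 38, 40}
|A| = 9
The power set P(A) contains all subsets of A.
|P(A)| = 2^|A| = 2^9 = 512

512


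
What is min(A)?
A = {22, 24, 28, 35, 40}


Set A = {22, 24, 28, 35, 40}
Elements in ascending order: 22, 24, 28, 35, 40
The smallest element is 22.

22


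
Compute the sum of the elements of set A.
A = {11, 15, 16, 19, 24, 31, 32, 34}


Set A = {11, 15, 16, 19, 24, 31, 32, 34}
Sum = 11 + 15 + 16 + 19 + 24 + 31 + 32 + 34 = 182

182


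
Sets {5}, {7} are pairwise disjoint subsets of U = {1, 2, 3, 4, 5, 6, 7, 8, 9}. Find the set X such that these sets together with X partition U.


U = {1, 2, 3, 4, 5, 6, 7, 8, 9}
Shown blocks: {5}, {7}
A partition's blocks are pairwise disjoint and cover U, so the missing block = U \ (union of shown blocks).
Union of shown blocks: {5, 7}
Missing block = U \ (union) = {1, 2, 3, 4, 6, 8, 9}

{1, 2, 3, 4, 6, 8, 9}


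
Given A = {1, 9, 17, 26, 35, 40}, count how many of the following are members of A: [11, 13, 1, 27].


Set A = {1, 9, 17, 26, 35, 40}
Candidates: [11, 13, 1, 27]
Check each candidate:
11 ∉ A, 13 ∉ A, 1 ∈ A, 27 ∉ A
Count of candidates in A: 1

1


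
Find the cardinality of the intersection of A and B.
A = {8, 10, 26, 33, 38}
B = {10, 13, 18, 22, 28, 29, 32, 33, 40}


Set A = {8, 10, 26, 33, 38}
Set B = {10, 13, 18, 22, 28, 29, 32, 33, 40}
A ∩ B = {10, 33}
|A ∩ B| = 2

2


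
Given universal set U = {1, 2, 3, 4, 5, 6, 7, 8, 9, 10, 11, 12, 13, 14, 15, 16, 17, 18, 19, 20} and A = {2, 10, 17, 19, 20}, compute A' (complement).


Universal set U = {1, 2, 3, 4, 5, 6, 7, 8, 9, 10, 11, 12, 13, 14, 15, 16, 17, 18, 19, 20}
Set A = {2, 10, 17, 19, 20}
A' = U \ A = elements in U but not in A
Checking each element of U:
1 (not in A, include), 2 (in A, exclude), 3 (not in A, include), 4 (not in A, include), 5 (not in A, include), 6 (not in A, include), 7 (not in A, include), 8 (not in A, include), 9 (not in A, include), 10 (in A, exclude), 11 (not in A, include), 12 (not in A, include), 13 (not in A, include), 14 (not in A, include), 15 (not in A, include), 16 (not in A, include), 17 (in A, exclude), 18 (not in A, include), 19 (in A, exclude), 20 (in A, exclude)
A' = {1, 3, 4, 5, 6, 7, 8, 9, 11, 12, 13, 14, 15, 16, 18}

{1, 3, 4, 5, 6, 7, 8, 9, 11, 12, 13, 14, 15, 16, 18}


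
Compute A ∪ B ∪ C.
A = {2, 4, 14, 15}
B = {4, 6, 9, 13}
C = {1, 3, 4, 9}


Set A = {2, 4, 14, 15}
Set B = {4, 6, 9, 13}
Set C = {1, 3, 4, 9}
First, A ∪ B = {2, 4, 6, 9, 13, 14, 15}
Then, (A ∪ B) ∪ C = {1, 2, 3, 4, 6, 9, 13, 14, 15}

{1, 2, 3, 4, 6, 9, 13, 14, 15}


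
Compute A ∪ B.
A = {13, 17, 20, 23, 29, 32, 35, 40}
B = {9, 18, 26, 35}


Set A = {13, 17, 20, 23, 29, 32, 35, 40}
Set B = {9, 18, 26, 35}
A ∪ B includes all elements in either set.
Elements from A: {13, 17, 20, 23, 29, 32, 35, 40}
Elements from B not already included: {9, 18, 26}
A ∪ B = {9, 13, 17, 18, 20, 23, 26, 29, 32, 35, 40}

{9, 13, 17, 18, 20, 23, 26, 29, 32, 35, 40}


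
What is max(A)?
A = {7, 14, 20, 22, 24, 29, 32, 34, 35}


Set A = {7, 14, 20, 22, 24, 29, 32, 34, 35}
Elements in ascending order: 7, 14, 20, 22, 24, 29, 32, 34, 35
The largest element is 35.

35


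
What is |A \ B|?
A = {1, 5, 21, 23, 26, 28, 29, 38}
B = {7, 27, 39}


Set A = {1, 5, 21, 23, 26, 28, 29, 38}
Set B = {7, 27, 39}
A \ B = {1, 5, 21, 23, 26, 28, 29, 38}
|A \ B| = 8

8


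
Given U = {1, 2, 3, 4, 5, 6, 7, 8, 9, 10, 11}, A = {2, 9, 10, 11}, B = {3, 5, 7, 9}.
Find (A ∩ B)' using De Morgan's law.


U = {1, 2, 3, 4, 5, 6, 7, 8, 9, 10, 11}
A = {2, 9, 10, 11}, B = {3, 5, 7, 9}
A ∩ B = {9}
(A ∩ B)' = U \ (A ∩ B) = {1, 2, 3, 4, 5, 6, 7, 8, 10, 11}
Verification via A' ∪ B': A' = {1, 3, 4, 5, 6, 7, 8}, B' = {1, 2, 4, 6, 8, 10, 11}
A' ∪ B' = {1, 2, 3, 4, 5, 6, 7, 8, 10, 11} ✓

{1, 2, 3, 4, 5, 6, 7, 8, 10, 11}


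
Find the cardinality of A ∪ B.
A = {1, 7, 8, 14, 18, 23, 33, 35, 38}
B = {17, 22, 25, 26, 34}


Set A = {1, 7, 8, 14, 18, 23, 33, 35, 38}, |A| = 9
Set B = {17, 22, 25, 26, 34}, |B| = 5
A ∩ B = {}, |A ∩ B| = 0
|A ∪ B| = |A| + |B| - |A ∩ B| = 9 + 5 - 0 = 14

14


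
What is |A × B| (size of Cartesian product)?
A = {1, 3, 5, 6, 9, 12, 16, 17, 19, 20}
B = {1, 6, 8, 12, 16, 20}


Set A = {1, 3, 5, 6, 9, 12, 16, 17, 19, 20} has 10 elements.
Set B = {1, 6, 8, 12, 16, 20} has 6 elements.
|A × B| = |A| × |B| = 10 × 6 = 60

60


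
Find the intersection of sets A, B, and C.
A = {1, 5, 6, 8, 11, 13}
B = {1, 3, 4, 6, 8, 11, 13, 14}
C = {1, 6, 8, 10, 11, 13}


Set A = {1, 5, 6, 8, 11, 13}
Set B = {1, 3, 4, 6, 8, 11, 13, 14}
Set C = {1, 6, 8, 10, 11, 13}
First, A ∩ B = {1, 6, 8, 11, 13}
Then, (A ∩ B) ∩ C = {1, 6, 8, 11, 13}

{1, 6, 8, 11, 13}


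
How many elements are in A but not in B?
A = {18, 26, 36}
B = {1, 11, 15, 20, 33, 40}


Set A = {18, 26, 36}
Set B = {1, 11, 15, 20, 33, 40}
A \ B = {18, 26, 36}
|A \ B| = 3

3


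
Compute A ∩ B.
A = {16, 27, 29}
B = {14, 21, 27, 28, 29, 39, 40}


Set A = {16, 27, 29}
Set B = {14, 21, 27, 28, 29, 39, 40}
A ∩ B includes only elements in both sets.
Check each element of A against B:
16 ✗, 27 ✓, 29 ✓
A ∩ B = {27, 29}

{27, 29}


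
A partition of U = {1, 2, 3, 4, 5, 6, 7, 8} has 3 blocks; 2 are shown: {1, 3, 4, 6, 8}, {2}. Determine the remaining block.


U = {1, 2, 3, 4, 5, 6, 7, 8}
Shown blocks: {1, 3, 4, 6, 8}, {2}
A partition's blocks are pairwise disjoint and cover U, so the missing block = U \ (union of shown blocks).
Union of shown blocks: {1, 2, 3, 4, 6, 8}
Missing block = U \ (union) = {5, 7}

{5, 7}


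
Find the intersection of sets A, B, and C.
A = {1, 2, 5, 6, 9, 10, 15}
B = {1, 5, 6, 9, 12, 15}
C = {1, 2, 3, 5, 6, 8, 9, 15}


Set A = {1, 2, 5, 6, 9, 10, 15}
Set B = {1, 5, 6, 9, 12, 15}
Set C = {1, 2, 3, 5, 6, 8, 9, 15}
First, A ∩ B = {1, 5, 6, 9, 15}
Then, (A ∩ B) ∩ C = {1, 5, 6, 9, 15}

{1, 5, 6, 9, 15}


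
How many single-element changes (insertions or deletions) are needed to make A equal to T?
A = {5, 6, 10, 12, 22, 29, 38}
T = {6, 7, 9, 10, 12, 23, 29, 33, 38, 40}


Set A = {5, 6, 10, 12, 22, 29, 38}
Set T = {6, 7, 9, 10, 12, 23, 29, 33, 38, 40}
Elements to remove from A (in A, not in T): {5, 22} → 2 removals
Elements to add to A (in T, not in A): {7, 9, 23, 33, 40} → 5 additions
Total edits = 2 + 5 = 7

7


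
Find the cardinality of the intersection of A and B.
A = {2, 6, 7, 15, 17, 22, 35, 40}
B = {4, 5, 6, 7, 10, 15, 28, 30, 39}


Set A = {2, 6, 7, 15, 17, 22, 35, 40}
Set B = {4, 5, 6, 7, 10, 15, 28, 30, 39}
A ∩ B = {6, 7, 15}
|A ∩ B| = 3

3


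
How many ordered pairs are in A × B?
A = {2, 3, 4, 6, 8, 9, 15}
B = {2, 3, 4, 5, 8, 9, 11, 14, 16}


Set A = {2, 3, 4, 6, 8, 9, 15} has 7 elements.
Set B = {2, 3, 4, 5, 8, 9, 11, 14, 16} has 9 elements.
|A × B| = |A| × |B| = 7 × 9 = 63

63


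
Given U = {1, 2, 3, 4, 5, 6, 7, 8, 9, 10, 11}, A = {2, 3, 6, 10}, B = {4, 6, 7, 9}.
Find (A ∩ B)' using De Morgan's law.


U = {1, 2, 3, 4, 5, 6, 7, 8, 9, 10, 11}
A = {2, 3, 6, 10}, B = {4, 6, 7, 9}
A ∩ B = {6}
(A ∩ B)' = U \ (A ∩ B) = {1, 2, 3, 4, 5, 7, 8, 9, 10, 11}
Verification via A' ∪ B': A' = {1, 4, 5, 7, 8, 9, 11}, B' = {1, 2, 3, 5, 8, 10, 11}
A' ∪ B' = {1, 2, 3, 4, 5, 7, 8, 9, 10, 11} ✓

{1, 2, 3, 4, 5, 7, 8, 9, 10, 11}


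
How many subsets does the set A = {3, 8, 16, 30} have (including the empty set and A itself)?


Set A = {3, 8, 16, 30}
|A| = 4
The power set P(A) contains all subsets of A.
|P(A)| = 2^|A| = 2^4 = 16

16


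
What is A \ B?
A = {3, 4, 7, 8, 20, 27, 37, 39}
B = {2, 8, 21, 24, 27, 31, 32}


Set A = {3, 4, 7, 8, 20, 27, 37, 39}
Set B = {2, 8, 21, 24, 27, 31, 32}
A \ B includes elements in A that are not in B.
Check each element of A:
3 (not in B, keep), 4 (not in B, keep), 7 (not in B, keep), 8 (in B, remove), 20 (not in B, keep), 27 (in B, remove), 37 (not in B, keep), 39 (not in B, keep)
A \ B = {3, 4, 7, 20, 37, 39}

{3, 4, 7, 20, 37, 39}


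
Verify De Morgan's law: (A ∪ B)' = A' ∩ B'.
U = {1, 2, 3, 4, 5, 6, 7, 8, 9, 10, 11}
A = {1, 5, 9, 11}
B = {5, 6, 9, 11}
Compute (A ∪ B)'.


U = {1, 2, 3, 4, 5, 6, 7, 8, 9, 10, 11}
A = {1, 5, 9, 11}, B = {5, 6, 9, 11}
A ∪ B = {1, 5, 6, 9, 11}
(A ∪ B)' = U \ (A ∪ B) = {2, 3, 4, 7, 8, 10}
Verification via A' ∩ B': A' = {2, 3, 4, 6, 7, 8, 10}, B' = {1, 2, 3, 4, 7, 8, 10}
A' ∩ B' = {2, 3, 4, 7, 8, 10} ✓

{2, 3, 4, 7, 8, 10}


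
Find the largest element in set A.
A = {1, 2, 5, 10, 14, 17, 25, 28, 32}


Set A = {1, 2, 5, 10, 14, 17, 25, 28, 32}
Elements in ascending order: 1, 2, 5, 10, 14, 17, 25, 28, 32
The largest element is 32.

32


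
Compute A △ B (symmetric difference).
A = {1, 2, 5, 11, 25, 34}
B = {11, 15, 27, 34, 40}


Set A = {1, 2, 5, 11, 25, 34}
Set B = {11, 15, 27, 34, 40}
A △ B = (A \ B) ∪ (B \ A)
Elements in A but not B: {1, 2, 5, 25}
Elements in B but not A: {15, 27, 40}
A △ B = {1, 2, 5, 15, 25, 27, 40}

{1, 2, 5, 15, 25, 27, 40}


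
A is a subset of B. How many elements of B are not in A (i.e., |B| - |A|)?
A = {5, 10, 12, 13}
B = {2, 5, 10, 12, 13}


Set A = {5, 10, 12, 13}, |A| = 4
Set B = {2, 5, 10, 12, 13}, |B| = 5
Since A ⊆ B: B \ A = {2}
|B| - |A| = 5 - 4 = 1

1


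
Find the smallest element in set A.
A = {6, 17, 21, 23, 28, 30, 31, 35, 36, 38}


Set A = {6, 17, 21, 23, 28, 30, 31, 35, 36, 38}
Elements in ascending order: 6, 17, 21, 23, 28, 30, 31, 35, 36, 38
The smallest element is 6.

6


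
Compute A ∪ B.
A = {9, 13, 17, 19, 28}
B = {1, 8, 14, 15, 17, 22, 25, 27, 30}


Set A = {9, 13, 17, 19, 28}
Set B = {1, 8, 14, 15, 17, 22, 25, 27, 30}
A ∪ B includes all elements in either set.
Elements from A: {9, 13, 17, 19, 28}
Elements from B not already included: {1, 8, 14, 15, 22, 25, 27, 30}
A ∪ B = {1, 8, 9, 13, 14, 15, 17, 19, 22, 25, 27, 28, 30}

{1, 8, 9, 13, 14, 15, 17, 19, 22, 25, 27, 28, 30}


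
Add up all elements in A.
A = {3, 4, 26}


Set A = {3, 4, 26}
Sum = 3 + 4 + 26 = 33

33


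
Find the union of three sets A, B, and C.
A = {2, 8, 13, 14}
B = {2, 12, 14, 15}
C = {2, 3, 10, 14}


Set A = {2, 8, 13, 14}
Set B = {2, 12, 14, 15}
Set C = {2, 3, 10, 14}
First, A ∪ B = {2, 8, 12, 13, 14, 15}
Then, (A ∪ B) ∪ C = {2, 3, 8, 10, 12, 13, 14, 15}

{2, 3, 8, 10, 12, 13, 14, 15}


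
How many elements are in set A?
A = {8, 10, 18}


Set A = {8, 10, 18}
Listing elements: 8, 10, 18
Counting: 3 elements
|A| = 3

3


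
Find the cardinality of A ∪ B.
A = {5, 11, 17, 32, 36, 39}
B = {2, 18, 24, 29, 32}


Set A = {5, 11, 17, 32, 36, 39}, |A| = 6
Set B = {2, 18, 24, 29, 32}, |B| = 5
A ∩ B = {32}, |A ∩ B| = 1
|A ∪ B| = |A| + |B| - |A ∩ B| = 6 + 5 - 1 = 10

10


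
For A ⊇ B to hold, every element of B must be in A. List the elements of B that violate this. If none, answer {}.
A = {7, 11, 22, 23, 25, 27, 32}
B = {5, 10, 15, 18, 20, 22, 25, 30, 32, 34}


Set A = {7, 11, 22, 23, 25, 27, 32}
Set B = {5, 10, 15, 18, 20, 22, 25, 30, 32, 34}
Check each element of B against A:
5 ∉ A (include), 10 ∉ A (include), 15 ∉ A (include), 18 ∉ A (include), 20 ∉ A (include), 22 ∈ A, 25 ∈ A, 30 ∉ A (include), 32 ∈ A, 34 ∉ A (include)
Elements of B not in A: {5, 10, 15, 18, 20, 30, 34}

{5, 10, 15, 18, 20, 30, 34}


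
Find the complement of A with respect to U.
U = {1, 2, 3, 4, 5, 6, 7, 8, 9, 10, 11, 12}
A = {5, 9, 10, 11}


Universal set U = {1, 2, 3, 4, 5, 6, 7, 8, 9, 10, 11, 12}
Set A = {5, 9, 10, 11}
A' = U \ A = elements in U but not in A
Checking each element of U:
1 (not in A, include), 2 (not in A, include), 3 (not in A, include), 4 (not in A, include), 5 (in A, exclude), 6 (not in A, include), 7 (not in A, include), 8 (not in A, include), 9 (in A, exclude), 10 (in A, exclude), 11 (in A, exclude), 12 (not in A, include)
A' = {1, 2, 3, 4, 6, 7, 8, 12}

{1, 2, 3, 4, 6, 7, 8, 12}


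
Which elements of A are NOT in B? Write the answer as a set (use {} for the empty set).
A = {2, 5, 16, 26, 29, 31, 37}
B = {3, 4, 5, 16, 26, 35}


Set A = {2, 5, 16, 26, 29, 31, 37}
Set B = {3, 4, 5, 16, 26, 35}
Check each element of A against B:
2 ∉ B (include), 5 ∈ B, 16 ∈ B, 26 ∈ B, 29 ∉ B (include), 31 ∉ B (include), 37 ∉ B (include)
Elements of A not in B: {2, 29, 31, 37}

{2, 29, 31, 37}


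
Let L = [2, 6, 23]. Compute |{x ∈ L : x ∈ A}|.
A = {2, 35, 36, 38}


Set A = {2, 35, 36, 38}
Candidates: [2, 6, 23]
Check each candidate:
2 ∈ A, 6 ∉ A, 23 ∉ A
Count of candidates in A: 1

1


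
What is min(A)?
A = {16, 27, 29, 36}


Set A = {16, 27, 29, 36}
Elements in ascending order: 16, 27, 29, 36
The smallest element is 16.

16


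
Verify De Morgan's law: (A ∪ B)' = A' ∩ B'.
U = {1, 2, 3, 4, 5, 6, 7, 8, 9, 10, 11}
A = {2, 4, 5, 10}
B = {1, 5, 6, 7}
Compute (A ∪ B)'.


U = {1, 2, 3, 4, 5, 6, 7, 8, 9, 10, 11}
A = {2, 4, 5, 10}, B = {1, 5, 6, 7}
A ∪ B = {1, 2, 4, 5, 6, 7, 10}
(A ∪ B)' = U \ (A ∪ B) = {3, 8, 9, 11}
Verification via A' ∩ B': A' = {1, 3, 6, 7, 8, 9, 11}, B' = {2, 3, 4, 8, 9, 10, 11}
A' ∩ B' = {3, 8, 9, 11} ✓

{3, 8, 9, 11}


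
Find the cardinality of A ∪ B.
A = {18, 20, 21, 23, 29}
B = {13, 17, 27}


Set A = {18, 20, 21, 23, 29}, |A| = 5
Set B = {13, 17, 27}, |B| = 3
A ∩ B = {}, |A ∩ B| = 0
|A ∪ B| = |A| + |B| - |A ∩ B| = 5 + 3 - 0 = 8

8


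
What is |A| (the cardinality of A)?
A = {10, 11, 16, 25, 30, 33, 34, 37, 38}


Set A = {10, 11, 16, 25, 30, 33, 34, 37, 38}
Listing elements: 10, 11, 16, 25, 30, 33, 34, 37, 38
Counting: 9 elements
|A| = 9

9


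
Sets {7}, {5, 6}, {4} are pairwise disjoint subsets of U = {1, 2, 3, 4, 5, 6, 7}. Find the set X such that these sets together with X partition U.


U = {1, 2, 3, 4, 5, 6, 7}
Shown blocks: {7}, {5, 6}, {4}
A partition's blocks are pairwise disjoint and cover U, so the missing block = U \ (union of shown blocks).
Union of shown blocks: {4, 5, 6, 7}
Missing block = U \ (union) = {1, 2, 3}

{1, 2, 3}


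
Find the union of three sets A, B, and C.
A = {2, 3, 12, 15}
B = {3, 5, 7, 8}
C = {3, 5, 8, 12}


Set A = {2, 3, 12, 15}
Set B = {3, 5, 7, 8}
Set C = {3, 5, 8, 12}
First, A ∪ B = {2, 3, 5, 7, 8, 12, 15}
Then, (A ∪ B) ∪ C = {2, 3, 5, 7, 8, 12, 15}

{2, 3, 5, 7, 8, 12, 15}


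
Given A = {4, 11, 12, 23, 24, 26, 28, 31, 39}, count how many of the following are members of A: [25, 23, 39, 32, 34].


Set A = {4, 11, 12, 23, 24, 26, 28, 31, 39}
Candidates: [25, 23, 39, 32, 34]
Check each candidate:
25 ∉ A, 23 ∈ A, 39 ∈ A, 32 ∉ A, 34 ∉ A
Count of candidates in A: 2

2


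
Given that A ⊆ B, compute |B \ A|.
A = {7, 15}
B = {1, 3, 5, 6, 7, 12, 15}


Set A = {7, 15}, |A| = 2
Set B = {1, 3, 5, 6, 7, 12, 15}, |B| = 7
Since A ⊆ B: B \ A = {1, 3, 5, 6, 12}
|B| - |A| = 7 - 2 = 5

5


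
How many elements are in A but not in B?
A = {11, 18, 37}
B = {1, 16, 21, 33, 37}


Set A = {11, 18, 37}
Set B = {1, 16, 21, 33, 37}
A \ B = {11, 18}
|A \ B| = 2

2


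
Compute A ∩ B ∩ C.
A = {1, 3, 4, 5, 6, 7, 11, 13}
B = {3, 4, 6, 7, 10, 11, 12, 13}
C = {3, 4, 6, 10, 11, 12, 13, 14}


Set A = {1, 3, 4, 5, 6, 7, 11, 13}
Set B = {3, 4, 6, 7, 10, 11, 12, 13}
Set C = {3, 4, 6, 10, 11, 12, 13, 14}
First, A ∩ B = {3, 4, 6, 7, 11, 13}
Then, (A ∩ B) ∩ C = {3, 4, 6, 11, 13}

{3, 4, 6, 11, 13}


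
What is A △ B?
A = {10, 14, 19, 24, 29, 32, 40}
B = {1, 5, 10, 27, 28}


Set A = {10, 14, 19, 24, 29, 32, 40}
Set B = {1, 5, 10, 27, 28}
A △ B = (A \ B) ∪ (B \ A)
Elements in A but not B: {14, 19, 24, 29, 32, 40}
Elements in B but not A: {1, 5, 27, 28}
A △ B = {1, 5, 14, 19, 24, 27, 28, 29, 32, 40}

{1, 5, 14, 19, 24, 27, 28, 29, 32, 40}


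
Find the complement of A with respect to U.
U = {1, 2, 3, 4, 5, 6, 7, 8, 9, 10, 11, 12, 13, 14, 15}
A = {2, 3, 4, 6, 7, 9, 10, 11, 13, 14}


Universal set U = {1, 2, 3, 4, 5, 6, 7, 8, 9, 10, 11, 12, 13, 14, 15}
Set A = {2, 3, 4, 6, 7, 9, 10, 11, 13, 14}
A' = U \ A = elements in U but not in A
Checking each element of U:
1 (not in A, include), 2 (in A, exclude), 3 (in A, exclude), 4 (in A, exclude), 5 (not in A, include), 6 (in A, exclude), 7 (in A, exclude), 8 (not in A, include), 9 (in A, exclude), 10 (in A, exclude), 11 (in A, exclude), 12 (not in A, include), 13 (in A, exclude), 14 (in A, exclude), 15 (not in A, include)
A' = {1, 5, 8, 12, 15}

{1, 5, 8, 12, 15}


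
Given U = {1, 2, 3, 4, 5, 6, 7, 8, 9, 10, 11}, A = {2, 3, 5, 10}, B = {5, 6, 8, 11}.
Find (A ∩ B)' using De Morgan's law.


U = {1, 2, 3, 4, 5, 6, 7, 8, 9, 10, 11}
A = {2, 3, 5, 10}, B = {5, 6, 8, 11}
A ∩ B = {5}
(A ∩ B)' = U \ (A ∩ B) = {1, 2, 3, 4, 6, 7, 8, 9, 10, 11}
Verification via A' ∪ B': A' = {1, 4, 6, 7, 8, 9, 11}, B' = {1, 2, 3, 4, 7, 9, 10}
A' ∪ B' = {1, 2, 3, 4, 6, 7, 8, 9, 10, 11} ✓

{1, 2, 3, 4, 6, 7, 8, 9, 10, 11}


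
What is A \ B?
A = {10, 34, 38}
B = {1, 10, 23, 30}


Set A = {10, 34, 38}
Set B = {1, 10, 23, 30}
A \ B includes elements in A that are not in B.
Check each element of A:
10 (in B, remove), 34 (not in B, keep), 38 (not in B, keep)
A \ B = {34, 38}

{34, 38}


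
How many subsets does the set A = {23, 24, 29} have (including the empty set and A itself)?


Set A = {23, 24, 29}
|A| = 3
The power set P(A) contains all subsets of A.
|P(A)| = 2^|A| = 2^3 = 8

8


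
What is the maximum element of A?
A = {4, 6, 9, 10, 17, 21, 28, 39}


Set A = {4, 6, 9, 10, 17, 21, 28, 39}
Elements in ascending order: 4, 6, 9, 10, 17, 21, 28, 39
The largest element is 39.

39


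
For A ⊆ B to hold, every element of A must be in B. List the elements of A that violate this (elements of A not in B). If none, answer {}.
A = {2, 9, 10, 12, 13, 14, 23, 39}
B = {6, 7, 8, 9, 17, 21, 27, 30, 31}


Set A = {2, 9, 10, 12, 13, 14, 23, 39}
Set B = {6, 7, 8, 9, 17, 21, 27, 30, 31}
Check each element of A against B:
2 ∉ B (include), 9 ∈ B, 10 ∉ B (include), 12 ∉ B (include), 13 ∉ B (include), 14 ∉ B (include), 23 ∉ B (include), 39 ∉ B (include)
Elements of A not in B: {2, 10, 12, 13, 14, 23, 39}

{2, 10, 12, 13, 14, 23, 39}


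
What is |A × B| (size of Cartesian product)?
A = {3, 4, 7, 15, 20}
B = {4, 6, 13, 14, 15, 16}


Set A = {3, 4, 7, 15, 20} has 5 elements.
Set B = {4, 6, 13, 14, 15, 16} has 6 elements.
|A × B| = |A| × |B| = 5 × 6 = 30

30


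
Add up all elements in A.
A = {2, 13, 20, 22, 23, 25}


Set A = {2, 13, 20, 22, 23, 25}
Sum = 2 + 13 + 20 + 22 + 23 + 25 = 105

105


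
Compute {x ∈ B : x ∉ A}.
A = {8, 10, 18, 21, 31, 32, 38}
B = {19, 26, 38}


Set A = {8, 10, 18, 21, 31, 32, 38}
Set B = {19, 26, 38}
Check each element of B against A:
19 ∉ A (include), 26 ∉ A (include), 38 ∈ A
Elements of B not in A: {19, 26}

{19, 26}


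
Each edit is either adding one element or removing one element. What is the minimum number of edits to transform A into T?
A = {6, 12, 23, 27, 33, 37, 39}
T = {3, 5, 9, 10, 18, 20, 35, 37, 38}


Set A = {6, 12, 23, 27, 33, 37, 39}
Set T = {3, 5, 9, 10, 18, 20, 35, 37, 38}
Elements to remove from A (in A, not in T): {6, 12, 23, 27, 33, 39} → 6 removals
Elements to add to A (in T, not in A): {3, 5, 9, 10, 18, 20, 35, 38} → 8 additions
Total edits = 6 + 8 = 14

14


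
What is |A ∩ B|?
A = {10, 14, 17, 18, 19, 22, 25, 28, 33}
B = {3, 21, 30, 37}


Set A = {10, 14, 17, 18, 19, 22, 25, 28, 33}
Set B = {3, 21, 30, 37}
A ∩ B = {}
|A ∩ B| = 0

0


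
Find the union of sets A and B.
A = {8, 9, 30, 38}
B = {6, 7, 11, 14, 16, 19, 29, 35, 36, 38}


Set A = {8, 9, 30, 38}
Set B = {6, 7, 11, 14, 16, 19, 29, 35, 36, 38}
A ∪ B includes all elements in either set.
Elements from A: {8, 9, 30, 38}
Elements from B not already included: {6, 7, 11, 14, 16, 19, 29, 35, 36}
A ∪ B = {6, 7, 8, 9, 11, 14, 16, 19, 29, 30, 35, 36, 38}

{6, 7, 8, 9, 11, 14, 16, 19, 29, 30, 35, 36, 38}


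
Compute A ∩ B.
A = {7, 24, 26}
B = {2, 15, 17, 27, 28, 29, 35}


Set A = {7, 24, 26}
Set B = {2, 15, 17, 27, 28, 29, 35}
A ∩ B includes only elements in both sets.
Check each element of A against B:
7 ✗, 24 ✗, 26 ✗
A ∩ B = {}

{}


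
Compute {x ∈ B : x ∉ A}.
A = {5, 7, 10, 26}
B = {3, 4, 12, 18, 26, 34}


Set A = {5, 7, 10, 26}
Set B = {3, 4, 12, 18, 26, 34}
Check each element of B against A:
3 ∉ A (include), 4 ∉ A (include), 12 ∉ A (include), 18 ∉ A (include), 26 ∈ A, 34 ∉ A (include)
Elements of B not in A: {3, 4, 12, 18, 34}

{3, 4, 12, 18, 34}


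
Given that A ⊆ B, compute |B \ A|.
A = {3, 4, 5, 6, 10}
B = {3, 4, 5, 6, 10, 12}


Set A = {3, 4, 5, 6, 10}, |A| = 5
Set B = {3, 4, 5, 6, 10, 12}, |B| = 6
Since A ⊆ B: B \ A = {12}
|B| - |A| = 6 - 5 = 1

1


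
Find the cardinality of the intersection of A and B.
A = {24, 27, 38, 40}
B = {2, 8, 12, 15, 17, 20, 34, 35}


Set A = {24, 27, 38, 40}
Set B = {2, 8, 12, 15, 17, 20, 34, 35}
A ∩ B = {}
|A ∩ B| = 0

0


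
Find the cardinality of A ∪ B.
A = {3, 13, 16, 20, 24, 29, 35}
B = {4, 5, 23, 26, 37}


Set A = {3, 13, 16, 20, 24, 29, 35}, |A| = 7
Set B = {4, 5, 23, 26, 37}, |B| = 5
A ∩ B = {}, |A ∩ B| = 0
|A ∪ B| = |A| + |B| - |A ∩ B| = 7 + 5 - 0 = 12

12


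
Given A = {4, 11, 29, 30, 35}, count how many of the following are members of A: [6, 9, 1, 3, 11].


Set A = {4, 11, 29, 30, 35}
Candidates: [6, 9, 1, 3, 11]
Check each candidate:
6 ∉ A, 9 ∉ A, 1 ∉ A, 3 ∉ A, 11 ∈ A
Count of candidates in A: 1

1


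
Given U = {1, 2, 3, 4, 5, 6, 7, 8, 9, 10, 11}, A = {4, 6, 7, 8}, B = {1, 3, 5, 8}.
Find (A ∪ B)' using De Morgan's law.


U = {1, 2, 3, 4, 5, 6, 7, 8, 9, 10, 11}
A = {4, 6, 7, 8}, B = {1, 3, 5, 8}
A ∪ B = {1, 3, 4, 5, 6, 7, 8}
(A ∪ B)' = U \ (A ∪ B) = {2, 9, 10, 11}
Verification via A' ∩ B': A' = {1, 2, 3, 5, 9, 10, 11}, B' = {2, 4, 6, 7, 9, 10, 11}
A' ∩ B' = {2, 9, 10, 11} ✓

{2, 9, 10, 11}


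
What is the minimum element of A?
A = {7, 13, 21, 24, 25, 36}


Set A = {7, 13, 21, 24, 25, 36}
Elements in ascending order: 7, 13, 21, 24, 25, 36
The smallest element is 7.

7


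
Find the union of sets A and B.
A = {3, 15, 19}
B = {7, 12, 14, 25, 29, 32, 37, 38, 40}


Set A = {3, 15, 19}
Set B = {7, 12, 14, 25, 29, 32, 37, 38, 40}
A ∪ B includes all elements in either set.
Elements from A: {3, 15, 19}
Elements from B not already included: {7, 12, 14, 25, 29, 32, 37, 38, 40}
A ∪ B = {3, 7, 12, 14, 15, 19, 25, 29, 32, 37, 38, 40}

{3, 7, 12, 14, 15, 19, 25, 29, 32, 37, 38, 40}


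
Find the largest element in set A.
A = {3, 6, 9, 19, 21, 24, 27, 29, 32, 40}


Set A = {3, 6, 9, 19, 21, 24, 27, 29, 32, 40}
Elements in ascending order: 3, 6, 9, 19, 21, 24, 27, 29, 32, 40
The largest element is 40.

40


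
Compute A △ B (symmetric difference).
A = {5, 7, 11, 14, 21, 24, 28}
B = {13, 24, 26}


Set A = {5, 7, 11, 14, 21, 24, 28}
Set B = {13, 24, 26}
A △ B = (A \ B) ∪ (B \ A)
Elements in A but not B: {5, 7, 11, 14, 21, 28}
Elements in B but not A: {13, 26}
A △ B = {5, 7, 11, 13, 14, 21, 26, 28}

{5, 7, 11, 13, 14, 21, 26, 28}


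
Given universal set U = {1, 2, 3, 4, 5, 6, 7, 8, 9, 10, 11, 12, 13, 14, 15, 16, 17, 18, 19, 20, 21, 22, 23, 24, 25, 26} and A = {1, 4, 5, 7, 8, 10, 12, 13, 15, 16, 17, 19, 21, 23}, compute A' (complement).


Universal set U = {1, 2, 3, 4, 5, 6, 7, 8, 9, 10, 11, 12, 13, 14, 15, 16, 17, 18, 19, 20, 21, 22, 23, 24, 25, 26}
Set A = {1, 4, 5, 7, 8, 10, 12, 13, 15, 16, 17, 19, 21, 23}
A' = U \ A = elements in U but not in A
Checking each element of U:
1 (in A, exclude), 2 (not in A, include), 3 (not in A, include), 4 (in A, exclude), 5 (in A, exclude), 6 (not in A, include), 7 (in A, exclude), 8 (in A, exclude), 9 (not in A, include), 10 (in A, exclude), 11 (not in A, include), 12 (in A, exclude), 13 (in A, exclude), 14 (not in A, include), 15 (in A, exclude), 16 (in A, exclude), 17 (in A, exclude), 18 (not in A, include), 19 (in A, exclude), 20 (not in A, include), 21 (in A, exclude), 22 (not in A, include), 23 (in A, exclude), 24 (not in A, include), 25 (not in A, include), 26 (not in A, include)
A' = {2, 3, 6, 9, 11, 14, 18, 20, 22, 24, 25, 26}

{2, 3, 6, 9, 11, 14, 18, 20, 22, 24, 25, 26}


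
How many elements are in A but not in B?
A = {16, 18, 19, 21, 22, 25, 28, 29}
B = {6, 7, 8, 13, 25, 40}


Set A = {16, 18, 19, 21, 22, 25, 28, 29}
Set B = {6, 7, 8, 13, 25, 40}
A \ B = {16, 18, 19, 21, 22, 28, 29}
|A \ B| = 7

7


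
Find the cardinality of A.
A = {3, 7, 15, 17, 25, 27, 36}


Set A = {3, 7, 15, 17, 25, 27, 36}
Listing elements: 3, 7, 15, 17, 25, 27, 36
Counting: 7 elements
|A| = 7

7


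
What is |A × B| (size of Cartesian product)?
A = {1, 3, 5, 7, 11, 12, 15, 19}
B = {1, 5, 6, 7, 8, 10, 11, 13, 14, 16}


Set A = {1, 3, 5, 7, 11, 12, 15, 19} has 8 elements.
Set B = {1, 5, 6, 7, 8, 10, 11, 13, 14, 16} has 10 elements.
|A × B| = |A| × |B| = 8 × 10 = 80

80


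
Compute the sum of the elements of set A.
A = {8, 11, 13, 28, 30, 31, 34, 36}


Set A = {8, 11, 13, 28, 30, 31, 34, 36}
Sum = 8 + 11 + 13 + 28 + 30 + 31 + 34 + 36 = 191

191


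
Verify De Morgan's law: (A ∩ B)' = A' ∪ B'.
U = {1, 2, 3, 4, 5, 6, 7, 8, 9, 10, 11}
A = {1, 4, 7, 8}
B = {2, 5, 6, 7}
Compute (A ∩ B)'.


U = {1, 2, 3, 4, 5, 6, 7, 8, 9, 10, 11}
A = {1, 4, 7, 8}, B = {2, 5, 6, 7}
A ∩ B = {7}
(A ∩ B)' = U \ (A ∩ B) = {1, 2, 3, 4, 5, 6, 8, 9, 10, 11}
Verification via A' ∪ B': A' = {2, 3, 5, 6, 9, 10, 11}, B' = {1, 3, 4, 8, 9, 10, 11}
A' ∪ B' = {1, 2, 3, 4, 5, 6, 8, 9, 10, 11} ✓

{1, 2, 3, 4, 5, 6, 8, 9, 10, 11}


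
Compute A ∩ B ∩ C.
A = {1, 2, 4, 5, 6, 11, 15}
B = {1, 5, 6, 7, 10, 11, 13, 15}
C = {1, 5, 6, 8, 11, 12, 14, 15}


Set A = {1, 2, 4, 5, 6, 11, 15}
Set B = {1, 5, 6, 7, 10, 11, 13, 15}
Set C = {1, 5, 6, 8, 11, 12, 14, 15}
First, A ∩ B = {1, 5, 6, 11, 15}
Then, (A ∩ B) ∩ C = {1, 5, 6, 11, 15}

{1, 5, 6, 11, 15}


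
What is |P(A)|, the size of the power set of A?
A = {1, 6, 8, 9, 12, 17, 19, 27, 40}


Set A = {1, 6, 8, 9, 12, 17, 19, 27, 40}
|A| = 9
The power set P(A) contains all subsets of A.
|P(A)| = 2^|A| = 2^9 = 512

512


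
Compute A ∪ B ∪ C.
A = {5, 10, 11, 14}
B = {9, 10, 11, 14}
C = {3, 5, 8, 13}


Set A = {5, 10, 11, 14}
Set B = {9, 10, 11, 14}
Set C = {3, 5, 8, 13}
First, A ∪ B = {5, 9, 10, 11, 14}
Then, (A ∪ B) ∪ C = {3, 5, 8, 9, 10, 11, 13, 14}

{3, 5, 8, 9, 10, 11, 13, 14}


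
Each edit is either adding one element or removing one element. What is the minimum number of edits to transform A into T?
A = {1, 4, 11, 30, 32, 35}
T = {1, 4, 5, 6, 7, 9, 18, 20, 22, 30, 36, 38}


Set A = {1, 4, 11, 30, 32, 35}
Set T = {1, 4, 5, 6, 7, 9, 18, 20, 22, 30, 36, 38}
Elements to remove from A (in A, not in T): {11, 32, 35} → 3 removals
Elements to add to A (in T, not in A): {5, 6, 7, 9, 18, 20, 22, 36, 38} → 9 additions
Total edits = 3 + 9 = 12

12


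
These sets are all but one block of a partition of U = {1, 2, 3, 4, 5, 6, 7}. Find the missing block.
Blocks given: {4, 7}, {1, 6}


U = {1, 2, 3, 4, 5, 6, 7}
Shown blocks: {4, 7}, {1, 6}
A partition's blocks are pairwise disjoint and cover U, so the missing block = U \ (union of shown blocks).
Union of shown blocks: {1, 4, 6, 7}
Missing block = U \ (union) = {2, 3, 5}

{2, 3, 5}


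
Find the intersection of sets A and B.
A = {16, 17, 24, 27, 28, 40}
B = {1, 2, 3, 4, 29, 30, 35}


Set A = {16, 17, 24, 27, 28, 40}
Set B = {1, 2, 3, 4, 29, 30, 35}
A ∩ B includes only elements in both sets.
Check each element of A against B:
16 ✗, 17 ✗, 24 ✗, 27 ✗, 28 ✗, 40 ✗
A ∩ B = {}

{}


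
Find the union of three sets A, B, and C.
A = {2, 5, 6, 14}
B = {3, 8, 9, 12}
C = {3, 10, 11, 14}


Set A = {2, 5, 6, 14}
Set B = {3, 8, 9, 12}
Set C = {3, 10, 11, 14}
First, A ∪ B = {2, 3, 5, 6, 8, 9, 12, 14}
Then, (A ∪ B) ∪ C = {2, 3, 5, 6, 8, 9, 10, 11, 12, 14}

{2, 3, 5, 6, 8, 9, 10, 11, 12, 14}


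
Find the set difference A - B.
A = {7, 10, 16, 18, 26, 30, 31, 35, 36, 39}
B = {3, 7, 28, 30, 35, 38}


Set A = {7, 10, 16, 18, 26, 30, 31, 35, 36, 39}
Set B = {3, 7, 28, 30, 35, 38}
A \ B includes elements in A that are not in B.
Check each element of A:
7 (in B, remove), 10 (not in B, keep), 16 (not in B, keep), 18 (not in B, keep), 26 (not in B, keep), 30 (in B, remove), 31 (not in B, keep), 35 (in B, remove), 36 (not in B, keep), 39 (not in B, keep)
A \ B = {10, 16, 18, 26, 31, 36, 39}

{10, 16, 18, 26, 31, 36, 39}


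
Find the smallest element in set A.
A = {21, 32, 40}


Set A = {21, 32, 40}
Elements in ascending order: 21, 32, 40
The smallest element is 21.

21


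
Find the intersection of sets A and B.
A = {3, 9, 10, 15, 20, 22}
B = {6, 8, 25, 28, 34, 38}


Set A = {3, 9, 10, 15, 20, 22}
Set B = {6, 8, 25, 28, 34, 38}
A ∩ B includes only elements in both sets.
Check each element of A against B:
3 ✗, 9 ✗, 10 ✗, 15 ✗, 20 ✗, 22 ✗
A ∩ B = {}

{}


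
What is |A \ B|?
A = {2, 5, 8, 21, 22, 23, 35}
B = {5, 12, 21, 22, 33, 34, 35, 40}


Set A = {2, 5, 8, 21, 22, 23, 35}
Set B = {5, 12, 21, 22, 33, 34, 35, 40}
A \ B = {2, 8, 23}
|A \ B| = 3

3


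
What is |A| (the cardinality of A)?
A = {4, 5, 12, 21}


Set A = {4, 5, 12, 21}
Listing elements: 4, 5, 12, 21
Counting: 4 elements
|A| = 4

4


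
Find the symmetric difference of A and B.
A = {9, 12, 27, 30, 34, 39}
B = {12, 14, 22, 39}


Set A = {9, 12, 27, 30, 34, 39}
Set B = {12, 14, 22, 39}
A △ B = (A \ B) ∪ (B \ A)
Elements in A but not B: {9, 27, 30, 34}
Elements in B but not A: {14, 22}
A △ B = {9, 14, 22, 27, 30, 34}

{9, 14, 22, 27, 30, 34}


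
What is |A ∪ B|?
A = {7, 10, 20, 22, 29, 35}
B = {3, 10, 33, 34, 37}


Set A = {7, 10, 20, 22, 29, 35}, |A| = 6
Set B = {3, 10, 33, 34, 37}, |B| = 5
A ∩ B = {10}, |A ∩ B| = 1
|A ∪ B| = |A| + |B| - |A ∩ B| = 6 + 5 - 1 = 10

10


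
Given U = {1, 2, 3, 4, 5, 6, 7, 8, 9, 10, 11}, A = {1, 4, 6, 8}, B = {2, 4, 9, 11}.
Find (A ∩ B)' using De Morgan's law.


U = {1, 2, 3, 4, 5, 6, 7, 8, 9, 10, 11}
A = {1, 4, 6, 8}, B = {2, 4, 9, 11}
A ∩ B = {4}
(A ∩ B)' = U \ (A ∩ B) = {1, 2, 3, 5, 6, 7, 8, 9, 10, 11}
Verification via A' ∪ B': A' = {2, 3, 5, 7, 9, 10, 11}, B' = {1, 3, 5, 6, 7, 8, 10}
A' ∪ B' = {1, 2, 3, 5, 6, 7, 8, 9, 10, 11} ✓

{1, 2, 3, 5, 6, 7, 8, 9, 10, 11}


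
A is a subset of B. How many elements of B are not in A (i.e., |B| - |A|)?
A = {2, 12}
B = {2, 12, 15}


Set A = {2, 12}, |A| = 2
Set B = {2, 12, 15}, |B| = 3
Since A ⊆ B: B \ A = {15}
|B| - |A| = 3 - 2 = 1

1


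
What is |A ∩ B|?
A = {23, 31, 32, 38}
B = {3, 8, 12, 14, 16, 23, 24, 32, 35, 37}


Set A = {23, 31, 32, 38}
Set B = {3, 8, 12, 14, 16, 23, 24, 32, 35, 37}
A ∩ B = {23, 32}
|A ∩ B| = 2

2
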